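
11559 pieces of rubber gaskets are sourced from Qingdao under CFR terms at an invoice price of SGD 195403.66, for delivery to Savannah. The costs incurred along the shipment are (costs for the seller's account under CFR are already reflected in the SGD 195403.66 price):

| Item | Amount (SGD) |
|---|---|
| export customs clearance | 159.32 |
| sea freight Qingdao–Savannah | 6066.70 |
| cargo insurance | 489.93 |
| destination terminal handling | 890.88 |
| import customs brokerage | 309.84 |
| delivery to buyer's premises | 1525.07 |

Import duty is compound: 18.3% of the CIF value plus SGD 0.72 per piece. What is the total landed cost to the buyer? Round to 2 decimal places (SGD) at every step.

CFR: the seller pays costs through ocean freight to the destination port, but not insurance.
Already in the invoice (seller's account under CFR): export clearance, freight — exclude.
CIF value = CFR price + insurance = 195403.66 + 489.93 = 195893.59
Ad valorem component: 195893.59 × 18.3% = 35848.53
Specific component: 11559 × 0.72 = 8322.48
Import duty = 35848.53 + 8322.48 = 44171.01
Buyer bears: insurance 489.93 + destination terminal 890.88 + brokerage 309.84 + delivery 1525.07 + duty 44171.01 = 47386.73
Landed cost = invoice 195403.66 + 47386.73 = 242790.39

Total landed cost: SGD 242790.39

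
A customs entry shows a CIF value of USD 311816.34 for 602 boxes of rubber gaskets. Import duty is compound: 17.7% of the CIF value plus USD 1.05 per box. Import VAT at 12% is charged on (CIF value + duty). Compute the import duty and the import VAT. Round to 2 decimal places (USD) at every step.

Import duty: USD 55823.59; import VAT: USD 44116.79

Ad valorem component: 311816.34 × 17.7% = 55191.49
Specific component: 602 × 1.05 = 632.10
Import duty = 55191.49 + 632.10 = 55823.59
VAT base = CIF + duty = 311816.34 + 55823.59 = 367639.93
Import VAT = 367639.93 × 12% = 44116.79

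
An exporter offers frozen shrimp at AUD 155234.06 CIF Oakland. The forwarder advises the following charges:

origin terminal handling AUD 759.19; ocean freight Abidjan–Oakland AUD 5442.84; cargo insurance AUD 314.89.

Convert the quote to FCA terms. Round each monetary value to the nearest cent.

From CIF to FCA, the seller no longer bears: origin terminal, freight, insurance.
FCA price = 155234.06 − 759.19 − 5442.84 − 314.89 = 148717.14

FCA price: AUD 148717.14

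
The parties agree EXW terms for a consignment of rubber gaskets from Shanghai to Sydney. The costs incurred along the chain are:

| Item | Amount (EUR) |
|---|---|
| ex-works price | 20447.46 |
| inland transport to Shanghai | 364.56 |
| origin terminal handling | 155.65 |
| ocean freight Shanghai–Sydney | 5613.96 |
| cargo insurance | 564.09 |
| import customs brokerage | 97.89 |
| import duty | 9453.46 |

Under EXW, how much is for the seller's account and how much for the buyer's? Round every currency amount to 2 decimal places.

EXW: the seller makes goods available at their premises; the buyer bears all onward costs.
Seller's account: goods 20447.46 = 20447.46
Buyer's account: inland to port 364.56 + origin terminal 155.65 + freight 5613.96 + insurance 564.09 + brokerage 97.89 + duty 9453.46 = 16249.61

Seller: EUR 20447.46; buyer: EUR 16249.61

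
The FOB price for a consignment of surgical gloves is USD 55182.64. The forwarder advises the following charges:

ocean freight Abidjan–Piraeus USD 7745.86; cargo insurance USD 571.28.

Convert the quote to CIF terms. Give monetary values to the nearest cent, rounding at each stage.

CIF price: USD 63499.78

From FOB to CIF, the seller additionally bears: freight, insurance.
CIF price = 55182.64 + 7745.86 + 571.28 = 63499.78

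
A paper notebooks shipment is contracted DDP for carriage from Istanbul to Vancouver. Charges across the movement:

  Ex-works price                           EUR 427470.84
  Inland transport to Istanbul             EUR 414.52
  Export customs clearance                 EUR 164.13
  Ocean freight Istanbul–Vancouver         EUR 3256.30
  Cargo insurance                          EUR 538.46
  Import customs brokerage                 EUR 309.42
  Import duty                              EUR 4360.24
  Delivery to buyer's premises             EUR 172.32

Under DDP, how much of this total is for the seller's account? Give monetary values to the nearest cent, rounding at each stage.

DDP: the seller bears all costs including import duty.
Seller's account: goods 427470.84 + inland to port 414.52 + export clearance 164.13 + freight 3256.30 + insurance 538.46 + brokerage 309.42 + duty 4360.24 + delivery 172.32 = 436686.23
Buyer's account: 0.00

Seller's account: EUR 436686.23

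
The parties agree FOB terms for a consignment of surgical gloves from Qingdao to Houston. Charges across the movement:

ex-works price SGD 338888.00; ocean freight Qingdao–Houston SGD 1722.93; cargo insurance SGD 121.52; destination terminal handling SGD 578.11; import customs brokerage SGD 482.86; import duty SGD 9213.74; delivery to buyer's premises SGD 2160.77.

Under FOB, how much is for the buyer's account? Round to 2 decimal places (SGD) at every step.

FOB: the seller bears costs until goods are on board at the origin port; the buyer bears freight, insurance and all costs thereafter.
Seller's account: goods 338888.00 = 338888.00
Buyer's account: freight 1722.93 + insurance 121.52 + destination terminal 578.11 + brokerage 482.86 + duty 9213.74 + delivery 2160.77 = 14279.93

Buyer's account: SGD 14279.93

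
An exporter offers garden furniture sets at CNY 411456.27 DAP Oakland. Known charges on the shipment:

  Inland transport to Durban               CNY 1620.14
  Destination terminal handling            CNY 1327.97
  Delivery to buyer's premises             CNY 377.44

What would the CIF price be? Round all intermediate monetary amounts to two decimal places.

CIF price: CNY 409750.86

Not relevant to the conversion: inland to port — on the seller under both DAP and CIF; already in the DAP price and stays in the CIF price.
From DAP to CIF, the seller no longer bears: destination terminal, delivery.
CIF price = 411456.27 − 1327.97 − 377.44 = 409750.86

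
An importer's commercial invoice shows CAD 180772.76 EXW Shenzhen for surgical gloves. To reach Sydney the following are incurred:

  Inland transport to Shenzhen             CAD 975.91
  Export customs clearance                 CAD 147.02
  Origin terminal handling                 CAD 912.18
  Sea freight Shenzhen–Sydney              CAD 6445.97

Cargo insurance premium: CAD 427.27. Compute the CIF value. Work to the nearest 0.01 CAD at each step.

CIF = EXW price + pre-shipment costs + freight + insurance
CIF = 180772.76 + 975.91 + 147.02 + 912.18 + 6445.97 + 427.27 = 189681.11

CIF value: CAD 189681.11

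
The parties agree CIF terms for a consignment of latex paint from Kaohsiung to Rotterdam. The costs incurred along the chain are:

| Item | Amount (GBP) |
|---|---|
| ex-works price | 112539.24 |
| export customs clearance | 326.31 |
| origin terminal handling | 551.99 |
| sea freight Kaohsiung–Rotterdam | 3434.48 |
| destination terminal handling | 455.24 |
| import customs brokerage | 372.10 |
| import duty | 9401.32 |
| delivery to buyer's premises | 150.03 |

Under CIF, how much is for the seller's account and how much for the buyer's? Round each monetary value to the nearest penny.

CIF: the seller pays costs through ocean freight and marine insurance to the destination port.
Seller's account: goods 112539.24 + export clearance 326.31 + origin terminal 551.99 + freight 3434.48 = 116852.02
Buyer's account: destination terminal 455.24 + brokerage 372.10 + duty 9401.32 + delivery 150.03 = 10378.69

Seller: GBP 116852.02; buyer: GBP 10378.69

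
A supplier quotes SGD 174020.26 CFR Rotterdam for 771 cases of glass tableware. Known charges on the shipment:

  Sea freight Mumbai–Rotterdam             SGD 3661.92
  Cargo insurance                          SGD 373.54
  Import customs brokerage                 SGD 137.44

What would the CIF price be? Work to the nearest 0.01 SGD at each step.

CIF price: SGD 174393.80

Not relevant to the conversion: freight — on the seller under both CFR and CIF; already in the CFR price and stays in the CIF price. brokerage — on the buyer under both terms; not part of either seller's price.
From CFR to CIF, the seller additionally bears: insurance.
CIF price = 174020.26 + 373.54 = 174393.80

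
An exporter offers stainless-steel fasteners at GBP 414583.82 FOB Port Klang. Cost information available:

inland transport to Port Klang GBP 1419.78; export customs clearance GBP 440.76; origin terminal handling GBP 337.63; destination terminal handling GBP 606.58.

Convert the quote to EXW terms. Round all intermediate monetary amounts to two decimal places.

Not relevant to the conversion: destination terminal — on the buyer under both terms; not part of either seller's price.
From FOB to EXW, the seller no longer bears: inland to port, export clearance, origin terminal.
EXW price = 414583.82 − 1419.78 − 440.76 − 337.63 = 412385.65

EXW price: GBP 412385.65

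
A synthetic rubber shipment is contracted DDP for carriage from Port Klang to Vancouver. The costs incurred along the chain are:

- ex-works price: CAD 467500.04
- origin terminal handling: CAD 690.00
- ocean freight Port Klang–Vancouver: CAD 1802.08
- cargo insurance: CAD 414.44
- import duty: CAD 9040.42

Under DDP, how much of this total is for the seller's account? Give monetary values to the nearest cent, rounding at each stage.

Seller's account: CAD 479446.98

DDP: the seller bears all costs including import duty.
Seller's account: goods 467500.04 + origin terminal 690.00 + freight 1802.08 + insurance 414.44 + duty 9040.42 = 479446.98
Buyer's account: 0.00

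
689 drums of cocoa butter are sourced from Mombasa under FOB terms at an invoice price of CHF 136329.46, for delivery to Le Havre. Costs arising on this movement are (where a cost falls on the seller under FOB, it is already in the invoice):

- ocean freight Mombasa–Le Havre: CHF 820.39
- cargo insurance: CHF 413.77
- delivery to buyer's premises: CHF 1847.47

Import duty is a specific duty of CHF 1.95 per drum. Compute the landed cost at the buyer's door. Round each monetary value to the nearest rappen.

Total landed cost: CHF 140754.64

FOB: the seller bears costs until goods are on board at the origin port; the buyer bears freight, insurance and all costs thereafter.
CIF value = FOB price + freight + insurance = 136329.46 + 820.39 + 413.77 = 137563.62
Import duty = 689 × 1.95 = 1343.55
Buyer bears: freight 820.39 + insurance 413.77 + delivery 1847.47 + duty 1343.55 = 4425.18
Landed cost = invoice 136329.46 + 4425.18 = 140754.64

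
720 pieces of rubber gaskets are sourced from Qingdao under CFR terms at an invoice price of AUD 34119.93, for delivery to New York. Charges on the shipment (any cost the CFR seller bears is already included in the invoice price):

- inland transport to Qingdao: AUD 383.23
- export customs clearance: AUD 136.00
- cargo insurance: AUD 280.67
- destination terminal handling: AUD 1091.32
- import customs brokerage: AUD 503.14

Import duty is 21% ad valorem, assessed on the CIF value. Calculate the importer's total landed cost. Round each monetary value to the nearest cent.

Total landed cost: AUD 43219.19

CFR: the seller pays costs through ocean freight to the destination port, but not insurance.
Already in the invoice (seller's account under CFR): inland to port, export clearance — exclude.
CIF value = CFR price + insurance = 34119.93 + 280.67 = 34400.60
Import duty = 34400.60 × 21% = 7224.13
Buyer bears: insurance 280.67 + destination terminal 1091.32 + brokerage 503.14 + duty 7224.13 = 9099.26
Landed cost = invoice 34119.93 + 9099.26 = 43219.19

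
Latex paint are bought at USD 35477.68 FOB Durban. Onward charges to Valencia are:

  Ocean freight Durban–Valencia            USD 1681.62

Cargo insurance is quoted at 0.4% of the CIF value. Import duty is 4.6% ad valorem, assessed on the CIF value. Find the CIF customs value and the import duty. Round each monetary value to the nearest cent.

CIF value: USD 37308.53; import duty: USD 1716.19

Let C be the CIF value. C = FOB price + freight + 0.4% × C
C − 0.4% × C = 35477.68 + 1681.62
0.996 × C = 37159.30
C = 37159.30 / 0.996 = 37308.53
Insurance premium = 0.4% × 37308.53 = 149.23
Import duty = 37308.53 × 4.6% = 1716.19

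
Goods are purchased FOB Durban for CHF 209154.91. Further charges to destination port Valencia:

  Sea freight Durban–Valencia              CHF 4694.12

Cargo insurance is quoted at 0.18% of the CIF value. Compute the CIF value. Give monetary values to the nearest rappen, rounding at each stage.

CIF value: CHF 214234.65

Let C be the CIF value. C = FOB price + freight + 0.18% × C
C − 0.18% × C = 209154.91 + 4694.12
0.9982 × C = 213849.03
C = 213849.03 / 0.9982 = 214234.65
Insurance premium = 0.18% × 214234.65 = 385.62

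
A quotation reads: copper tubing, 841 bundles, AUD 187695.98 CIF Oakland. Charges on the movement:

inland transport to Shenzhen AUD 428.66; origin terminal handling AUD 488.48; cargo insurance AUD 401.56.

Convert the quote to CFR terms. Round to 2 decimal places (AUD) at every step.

Not relevant to the conversion: inland to port, origin terminal — on the seller under both CIF and CFR; already in the CIF price and stays in the CFR price.
From CIF to CFR, the seller no longer bears: insurance.
CFR price = 187695.98 − 401.56 = 187294.42

CFR price: AUD 187294.42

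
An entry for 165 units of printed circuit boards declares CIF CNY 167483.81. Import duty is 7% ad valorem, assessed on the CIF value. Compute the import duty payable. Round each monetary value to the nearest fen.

Import duty: CNY 11723.87

Import duty = 167483.81 × 7% = 11723.87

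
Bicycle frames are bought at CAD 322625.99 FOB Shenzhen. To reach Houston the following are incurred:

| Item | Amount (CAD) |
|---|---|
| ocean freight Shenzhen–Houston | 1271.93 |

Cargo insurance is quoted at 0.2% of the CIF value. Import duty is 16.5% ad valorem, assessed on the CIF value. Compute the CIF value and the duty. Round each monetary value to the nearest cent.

Let C be the CIF value. C = FOB price + freight + 0.2% × C
C − 0.2% × C = 322625.99 + 1271.93
0.998 × C = 323897.92
C = 323897.92 / 0.998 = 324547.01
Insurance premium = 0.2% × 324547.01 = 649.09
Import duty = 324547.01 × 16.5% = 53550.26

CIF value: CAD 324547.01; import duty: CAD 53550.26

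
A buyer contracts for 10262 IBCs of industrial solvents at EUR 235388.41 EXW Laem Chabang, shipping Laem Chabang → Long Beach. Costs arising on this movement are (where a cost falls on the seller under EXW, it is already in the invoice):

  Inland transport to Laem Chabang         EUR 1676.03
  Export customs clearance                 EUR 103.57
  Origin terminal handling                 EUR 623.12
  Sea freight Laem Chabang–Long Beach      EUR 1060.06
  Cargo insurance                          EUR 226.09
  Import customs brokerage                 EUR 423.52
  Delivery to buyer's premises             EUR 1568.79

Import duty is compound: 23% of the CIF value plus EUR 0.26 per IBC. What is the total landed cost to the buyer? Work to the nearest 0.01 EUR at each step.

EXW: the seller makes goods available at their premises; the buyer bears all onward costs.
CIF value = EXW price + inland to port + export clearance + origin terminal + freight + insurance = 235388.41 + 1676.03 + 103.57 + 623.12 + 1060.06 + 226.09 = 239077.28
Ad valorem component: 239077.28 × 23% = 54987.77
Specific component: 10262 × 0.26 = 2668.12
Import duty = 54987.77 + 2668.12 = 57655.89
Buyer bears: inland to port 1676.03 + export clearance 103.57 + origin terminal 623.12 + freight 1060.06 + insurance 226.09 + brokerage 423.52 + delivery 1568.79 + duty 57655.89 = 63337.07
Landed cost = invoice 235388.41 + 63337.07 = 298725.48

Total landed cost: EUR 298725.48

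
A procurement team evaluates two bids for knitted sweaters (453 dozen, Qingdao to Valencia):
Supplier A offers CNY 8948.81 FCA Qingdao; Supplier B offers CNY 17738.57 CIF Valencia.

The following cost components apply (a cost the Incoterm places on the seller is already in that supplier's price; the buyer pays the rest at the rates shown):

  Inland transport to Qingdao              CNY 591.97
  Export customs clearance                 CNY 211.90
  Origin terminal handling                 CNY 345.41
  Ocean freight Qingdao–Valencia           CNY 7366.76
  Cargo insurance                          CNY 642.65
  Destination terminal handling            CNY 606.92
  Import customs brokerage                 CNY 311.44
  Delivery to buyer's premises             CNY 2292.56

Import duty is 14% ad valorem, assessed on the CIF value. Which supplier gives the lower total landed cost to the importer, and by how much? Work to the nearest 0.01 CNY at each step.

Supplier A (FCA):
CIF value = FCA price + origin terminal + freight + insurance = 8948.81 + 345.41 + 7366.76 + 642.65 = 17303.63
Import duty = 17303.63 × 14% = 2422.51
Buyer bears (A): 345.41 + 7366.76 + 642.65 + 606.92 + 311.44 + 2292.56 = 11565.74
Landed cost (A) = invoice 8948.81 + 11565.74 + duty 2422.51 = 22937.06
Supplier B (CIF):
The CIF price already equals the CIF value: 17738.57
Import duty = 17738.57 × 14% = 2483.40
Buyer bears (B): 606.92 + 311.44 + 2292.56 = 3210.92
Landed cost (B) = invoice 17738.57 + 3210.92 + duty 2483.40 = 23432.89
Difference = |22937.06 − 23432.89| = 495.83

Supplier A is cheaper by CNY 495.83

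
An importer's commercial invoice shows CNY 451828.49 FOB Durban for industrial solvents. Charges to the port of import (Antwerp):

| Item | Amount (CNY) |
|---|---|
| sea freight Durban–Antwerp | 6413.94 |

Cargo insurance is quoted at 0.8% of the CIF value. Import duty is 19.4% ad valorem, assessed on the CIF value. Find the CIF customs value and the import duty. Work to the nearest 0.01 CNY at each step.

Let C be the CIF value. C = FOB price + freight + 0.8% × C
C − 0.8% × C = 451828.49 + 6413.94
0.992 × C = 458242.43
C = 458242.43 / 0.992 = 461937.93
Insurance premium = 0.8% × 461937.93 = 3695.50
Import duty = 461937.93 × 19.4% = 89615.96

CIF value: CNY 461937.93; import duty: CNY 89615.96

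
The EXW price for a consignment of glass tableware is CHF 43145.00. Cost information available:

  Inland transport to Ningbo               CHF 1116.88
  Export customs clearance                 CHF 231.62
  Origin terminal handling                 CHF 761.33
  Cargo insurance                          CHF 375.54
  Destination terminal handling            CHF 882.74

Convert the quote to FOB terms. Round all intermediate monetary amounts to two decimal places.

Not relevant to the conversion: destination terminal, insurance — on the buyer under both terms; not part of either seller's price.
From EXW to FOB, the seller additionally bears: inland to port, export clearance, origin terminal.
FOB price = 43145.00 + 1116.88 + 231.62 + 761.33 = 45254.83

FOB price: CHF 45254.83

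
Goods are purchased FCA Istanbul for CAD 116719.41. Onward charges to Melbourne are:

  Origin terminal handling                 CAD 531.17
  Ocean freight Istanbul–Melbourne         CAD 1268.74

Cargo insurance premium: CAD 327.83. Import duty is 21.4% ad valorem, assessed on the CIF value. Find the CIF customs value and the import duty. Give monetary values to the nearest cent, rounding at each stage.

CIF = FCA price + pre-shipment costs + freight + insurance
CIF = 116719.41 + 531.17 + 1268.74 + 327.83 = 118847.15
Import duty = 118847.15 × 21.4% = 25433.29

CIF value: CAD 118847.15; import duty: CAD 25433.29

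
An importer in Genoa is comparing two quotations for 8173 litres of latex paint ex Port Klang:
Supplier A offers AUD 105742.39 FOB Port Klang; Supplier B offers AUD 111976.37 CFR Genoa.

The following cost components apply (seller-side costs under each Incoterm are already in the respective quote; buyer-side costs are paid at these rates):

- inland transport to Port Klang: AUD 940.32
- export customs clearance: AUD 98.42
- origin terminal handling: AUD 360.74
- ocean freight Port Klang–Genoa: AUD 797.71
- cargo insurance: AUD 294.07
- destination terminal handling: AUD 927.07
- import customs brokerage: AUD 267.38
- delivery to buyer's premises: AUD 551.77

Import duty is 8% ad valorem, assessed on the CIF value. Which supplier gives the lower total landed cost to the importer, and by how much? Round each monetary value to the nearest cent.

Supplier A is cheaper by AUD 5871.18

Supplier A (FOB):
CIF value = FOB price + freight + insurance = 105742.39 + 797.71 + 294.07 = 106834.17
Import duty = 106834.17 × 8% = 8546.73
Buyer bears (A): 797.71 + 294.07 + 927.07 + 267.38 + 551.77 = 2838.00
Landed cost (A) = invoice 105742.39 + 2838.00 + duty 8546.73 = 117127.12
Supplier B (CFR):
CIF value = CFR price + insurance = 111976.37 + 294.07 = 112270.44
Import duty = 112270.44 × 8% = 8981.64
Buyer bears (B): 294.07 + 927.07 + 267.38 + 551.77 = 2040.29
Landed cost (B) = invoice 111976.37 + 2040.29 + duty 8981.64 = 122998.30
Difference = |117127.12 − 122998.30| = 5871.18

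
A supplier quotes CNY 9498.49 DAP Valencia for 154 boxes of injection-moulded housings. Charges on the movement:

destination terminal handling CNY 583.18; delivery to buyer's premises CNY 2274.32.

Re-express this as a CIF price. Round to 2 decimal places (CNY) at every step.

CIF price: CNY 6640.99

From DAP to CIF, the seller no longer bears: destination terminal, delivery.
CIF price = 9498.49 − 583.18 − 2274.32 = 6640.99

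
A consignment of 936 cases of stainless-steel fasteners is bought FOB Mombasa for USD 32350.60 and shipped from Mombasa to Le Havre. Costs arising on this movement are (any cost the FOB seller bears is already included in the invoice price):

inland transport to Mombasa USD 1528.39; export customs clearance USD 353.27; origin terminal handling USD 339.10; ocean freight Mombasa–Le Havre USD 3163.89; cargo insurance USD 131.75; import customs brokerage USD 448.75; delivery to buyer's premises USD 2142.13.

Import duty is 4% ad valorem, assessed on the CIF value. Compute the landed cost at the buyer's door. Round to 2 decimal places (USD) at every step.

Total landed cost: USD 39662.97

FOB: the seller bears costs until goods are on board at the origin port; the buyer bears freight, insurance and all costs thereafter.
Already in the invoice (seller's account under FOB): inland to port, export clearance, origin terminal — exclude.
CIF value = FOB price + freight + insurance = 32350.60 + 3163.89 + 131.75 = 35646.24
Import duty = 35646.24 × 4% = 1425.85
Buyer bears: freight 3163.89 + insurance 131.75 + brokerage 448.75 + delivery 2142.13 + duty 1425.85 = 7312.37
Landed cost = invoice 32350.60 + 7312.37 = 39662.97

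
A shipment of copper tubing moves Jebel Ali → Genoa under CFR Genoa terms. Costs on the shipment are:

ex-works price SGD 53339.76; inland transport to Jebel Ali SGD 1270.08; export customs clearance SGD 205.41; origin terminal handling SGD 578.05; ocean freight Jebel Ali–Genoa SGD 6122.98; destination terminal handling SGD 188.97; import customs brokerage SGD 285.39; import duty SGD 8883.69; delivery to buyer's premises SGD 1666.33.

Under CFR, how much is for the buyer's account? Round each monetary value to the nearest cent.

Buyer's account: SGD 11024.38

CFR: the seller pays costs through ocean freight to the destination port, but not insurance.
Seller's account: goods 53339.76 + inland to port 1270.08 + export clearance 205.41 + origin terminal 578.05 + freight 6122.98 = 61516.28
Buyer's account: destination terminal 188.97 + brokerage 285.39 + duty 8883.69 + delivery 1666.33 = 11024.38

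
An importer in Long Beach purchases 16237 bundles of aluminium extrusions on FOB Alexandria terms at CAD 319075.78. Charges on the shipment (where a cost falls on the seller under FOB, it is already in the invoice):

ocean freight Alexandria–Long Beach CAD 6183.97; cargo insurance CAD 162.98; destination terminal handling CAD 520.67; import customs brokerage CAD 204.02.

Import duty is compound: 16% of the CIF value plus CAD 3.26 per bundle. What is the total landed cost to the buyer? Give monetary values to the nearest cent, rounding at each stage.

Total landed cost: CAD 431147.68

FOB: the seller bears costs until goods are on board at the origin port; the buyer bears freight, insurance and all costs thereafter.
CIF value = FOB price + freight + insurance = 319075.78 + 6183.97 + 162.98 = 325422.73
Ad valorem component: 325422.73 × 16% = 52067.64
Specific component: 16237 × 3.26 = 52932.62
Import duty = 52067.64 + 52932.62 = 105000.26
Buyer bears: freight 6183.97 + insurance 162.98 + destination terminal 520.67 + brokerage 204.02 + duty 105000.26 = 112071.90
Landed cost = invoice 319075.78 + 112071.90 = 431147.68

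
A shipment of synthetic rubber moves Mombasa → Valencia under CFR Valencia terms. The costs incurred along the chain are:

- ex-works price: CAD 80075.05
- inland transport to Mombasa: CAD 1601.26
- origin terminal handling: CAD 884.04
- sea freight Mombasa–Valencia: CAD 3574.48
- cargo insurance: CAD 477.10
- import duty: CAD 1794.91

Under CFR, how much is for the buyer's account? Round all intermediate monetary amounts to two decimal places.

CFR: the seller pays costs through ocean freight to the destination port, but not insurance.
Seller's account: goods 80075.05 + inland to port 1601.26 + origin terminal 884.04 + freight 3574.48 = 86134.83
Buyer's account: insurance 477.10 + duty 1794.91 = 2272.01

Buyer's account: CAD 2272.01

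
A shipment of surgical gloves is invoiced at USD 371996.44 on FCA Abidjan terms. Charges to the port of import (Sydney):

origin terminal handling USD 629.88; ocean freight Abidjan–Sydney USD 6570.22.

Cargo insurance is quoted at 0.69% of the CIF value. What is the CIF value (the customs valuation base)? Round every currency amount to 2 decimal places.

Let C be the CIF value. C = FCA price + pre-shipment costs + freight + 0.69% × C
C − 0.69% × C = 371996.44 + 629.88 + 6570.22
0.9931 × C = 379196.54
C = 379196.54 / 0.9931 = 381831.18
Insurance premium = 0.69% × 381831.18 = 2634.64

CIF value: USD 381831.18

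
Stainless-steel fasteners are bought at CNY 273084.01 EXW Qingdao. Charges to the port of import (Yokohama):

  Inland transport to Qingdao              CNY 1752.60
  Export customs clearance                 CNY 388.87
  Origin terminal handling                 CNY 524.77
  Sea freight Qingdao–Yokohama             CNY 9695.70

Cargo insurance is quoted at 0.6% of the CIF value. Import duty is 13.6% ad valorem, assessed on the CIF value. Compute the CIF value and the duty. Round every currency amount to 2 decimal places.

Let C be the CIF value. C = EXW price + pre-shipment costs + freight + 0.6% × C
C − 0.6% × C = 273084.01 + 1752.60 + 388.87 + 524.77 + 9695.70
0.994 × C = 285445.95
C = 285445.95 / 0.994 = 287168.96
Insurance premium = 0.6% × 287168.96 = 1723.01
Import duty = 287168.96 × 13.6% = 39054.98

CIF value: CNY 287168.96; import duty: CNY 39054.98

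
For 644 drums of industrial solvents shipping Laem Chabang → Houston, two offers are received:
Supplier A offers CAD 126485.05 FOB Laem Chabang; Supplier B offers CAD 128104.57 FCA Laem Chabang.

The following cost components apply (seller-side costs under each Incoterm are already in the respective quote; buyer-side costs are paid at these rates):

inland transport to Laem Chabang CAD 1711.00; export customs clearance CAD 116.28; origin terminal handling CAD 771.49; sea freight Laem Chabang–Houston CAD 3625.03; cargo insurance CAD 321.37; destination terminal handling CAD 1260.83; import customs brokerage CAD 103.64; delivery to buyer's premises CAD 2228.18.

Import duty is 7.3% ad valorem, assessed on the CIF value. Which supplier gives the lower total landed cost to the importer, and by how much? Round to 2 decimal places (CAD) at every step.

Supplier A is cheaper by CAD 2565.55

Supplier A (FOB):
CIF value = FOB price + freight + insurance = 126485.05 + 3625.03 + 321.37 = 130431.45
Import duty = 130431.45 × 7.3% = 9521.50
Buyer bears (A): 3625.03 + 321.37 + 1260.83 + 103.64 + 2228.18 = 7539.05
Landed cost (A) = invoice 126485.05 + 7539.05 + duty 9521.50 = 143545.60
Supplier B (FCA):
CIF value = FCA price + origin terminal + freight + insurance = 128104.57 + 771.49 + 3625.03 + 321.37 = 132822.46
Import duty = 132822.46 × 7.3% = 9696.04
Buyer bears (B): 771.49 + 3625.03 + 321.37 + 1260.83 + 103.64 + 2228.18 = 8310.54
Landed cost (B) = invoice 128104.57 + 8310.54 + duty 9696.04 = 146111.15
Difference = |143545.60 − 146111.15| = 2565.55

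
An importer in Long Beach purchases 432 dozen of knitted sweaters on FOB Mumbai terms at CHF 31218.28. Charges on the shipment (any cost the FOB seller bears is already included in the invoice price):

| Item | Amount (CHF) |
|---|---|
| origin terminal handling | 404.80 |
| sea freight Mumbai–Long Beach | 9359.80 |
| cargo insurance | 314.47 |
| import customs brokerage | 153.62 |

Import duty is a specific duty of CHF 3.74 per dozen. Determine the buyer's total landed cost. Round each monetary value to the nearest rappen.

FOB: the seller bears costs until goods are on board at the origin port; the buyer bears freight, insurance and all costs thereafter.
Already in the invoice (seller's account under FOB): origin terminal — exclude.
CIF value = FOB price + freight + insurance = 31218.28 + 9359.80 + 314.47 = 40892.55
Import duty = 432 × 3.74 = 1615.68
Buyer bears: freight 9359.80 + insurance 314.47 + brokerage 153.62 + duty 1615.68 = 11443.57
Landed cost = invoice 31218.28 + 11443.57 = 42661.85

Total landed cost: CHF 42661.85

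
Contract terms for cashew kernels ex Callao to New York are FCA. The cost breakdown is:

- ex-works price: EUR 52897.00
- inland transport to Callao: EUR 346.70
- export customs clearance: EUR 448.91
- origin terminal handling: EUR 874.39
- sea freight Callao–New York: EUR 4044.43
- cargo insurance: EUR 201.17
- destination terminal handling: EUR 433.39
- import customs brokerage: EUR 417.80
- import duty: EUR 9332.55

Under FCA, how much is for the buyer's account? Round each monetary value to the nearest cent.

FCA: the seller delivers export-cleared goods to the carrier; the buyer bears costs from that point.
Seller's account: goods 52897.00 + inland to port 346.70 + export clearance 448.91 = 53692.61
Buyer's account: origin terminal 874.39 + freight 4044.43 + insurance 201.17 + destination terminal 433.39 + brokerage 417.80 + duty 9332.55 = 15303.73

Buyer's account: EUR 15303.73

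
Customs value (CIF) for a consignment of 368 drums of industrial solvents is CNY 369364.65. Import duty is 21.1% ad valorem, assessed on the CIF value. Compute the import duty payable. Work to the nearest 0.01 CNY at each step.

Import duty = 369364.65 × 21.1% = 77935.94

Import duty: CNY 77935.94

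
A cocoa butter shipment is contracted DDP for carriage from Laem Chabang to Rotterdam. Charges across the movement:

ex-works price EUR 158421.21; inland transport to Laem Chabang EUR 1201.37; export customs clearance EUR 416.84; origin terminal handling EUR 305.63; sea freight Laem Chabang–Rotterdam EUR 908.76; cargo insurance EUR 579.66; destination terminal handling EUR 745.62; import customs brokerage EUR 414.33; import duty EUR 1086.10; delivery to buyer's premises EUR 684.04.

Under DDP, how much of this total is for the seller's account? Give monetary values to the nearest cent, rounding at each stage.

DDP: the seller bears all costs including import duty.
Seller's account: goods 158421.21 + inland to port 1201.37 + export clearance 416.84 + origin terminal 305.63 + freight 908.76 + insurance 579.66 + destination terminal 745.62 + brokerage 414.33 + duty 1086.10 + delivery 684.04 = 164763.56
Buyer's account: 0.00

Seller's account: EUR 164763.56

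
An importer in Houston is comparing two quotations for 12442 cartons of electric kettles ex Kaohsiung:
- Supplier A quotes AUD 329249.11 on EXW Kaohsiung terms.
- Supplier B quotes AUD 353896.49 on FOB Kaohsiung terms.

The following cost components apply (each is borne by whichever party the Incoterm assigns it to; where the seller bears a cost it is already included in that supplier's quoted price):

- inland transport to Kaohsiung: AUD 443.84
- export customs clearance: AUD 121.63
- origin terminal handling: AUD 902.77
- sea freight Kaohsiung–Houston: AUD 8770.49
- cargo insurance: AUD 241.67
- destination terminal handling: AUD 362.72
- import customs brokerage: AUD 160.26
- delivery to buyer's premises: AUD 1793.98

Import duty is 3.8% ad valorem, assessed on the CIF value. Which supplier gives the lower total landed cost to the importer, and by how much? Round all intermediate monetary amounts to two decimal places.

Supplier A (EXW):
CIF value = EXW price + inland to port + export clearance + origin terminal + freight + insurance = 329249.11 + 443.84 + 121.63 + 902.77 + 8770.49 + 241.67 = 339729.51
Import duty = 339729.51 × 3.8% = 12909.72
Buyer bears (A): 443.84 + 121.63 + 902.77 + 8770.49 + 241.67 + 362.72 + 160.26 + 1793.98 = 12797.36
Landed cost (A) = invoice 329249.11 + 12797.36 + duty 12909.72 = 354956.19
Supplier B (FOB):
CIF value = FOB price + freight + insurance = 353896.49 + 8770.49 + 241.67 = 362908.65
Import duty = 362908.65 × 3.8% = 13790.53
Buyer bears (B): 8770.49 + 241.67 + 362.72 + 160.26 + 1793.98 = 11329.12
Landed cost (B) = invoice 353896.49 + 11329.12 + duty 13790.53 = 379016.14
Difference = |354956.19 − 379016.14| = 24059.95

Supplier A is cheaper by AUD 24059.95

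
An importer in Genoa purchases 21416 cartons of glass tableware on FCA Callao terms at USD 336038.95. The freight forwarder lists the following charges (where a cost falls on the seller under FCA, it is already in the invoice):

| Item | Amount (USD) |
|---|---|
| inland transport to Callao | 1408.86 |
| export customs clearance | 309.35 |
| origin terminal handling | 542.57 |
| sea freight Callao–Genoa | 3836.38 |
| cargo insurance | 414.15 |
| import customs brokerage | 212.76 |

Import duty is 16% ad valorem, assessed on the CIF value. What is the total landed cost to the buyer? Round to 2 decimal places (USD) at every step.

FCA: the seller delivers export-cleared goods to the carrier; the buyer bears costs from that point.
Already in the invoice (seller's account under FCA): inland to port, export clearance — exclude.
CIF value = FCA price + origin terminal + freight + insurance = 336038.95 + 542.57 + 3836.38 + 414.15 = 340832.05
Import duty = 340832.05 × 16% = 54533.13
Buyer bears: origin terminal 542.57 + freight 3836.38 + insurance 414.15 + brokerage 212.76 + duty 54533.13 = 59538.99
Landed cost = invoice 336038.95 + 59538.99 = 395577.94

Total landed cost: USD 395577.94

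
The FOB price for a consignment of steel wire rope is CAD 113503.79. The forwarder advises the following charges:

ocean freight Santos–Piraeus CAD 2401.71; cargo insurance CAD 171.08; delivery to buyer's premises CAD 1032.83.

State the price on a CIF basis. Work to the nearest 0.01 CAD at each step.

CIF price: CAD 116076.58

Not relevant to the conversion: delivery — on the buyer under both terms; not part of either seller's price.
From FOB to CIF, the seller additionally bears: freight, insurance.
CIF price = 113503.79 + 2401.71 + 171.08 = 116076.58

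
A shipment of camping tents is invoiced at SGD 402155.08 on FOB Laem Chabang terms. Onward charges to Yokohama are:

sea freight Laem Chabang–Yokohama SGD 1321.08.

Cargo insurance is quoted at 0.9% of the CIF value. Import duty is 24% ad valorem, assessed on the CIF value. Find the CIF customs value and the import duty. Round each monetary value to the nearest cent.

CIF value: SGD 407140.42; import duty: SGD 97713.70

Let C be the CIF value. C = FOB price + freight + 0.9% × C
C − 0.9% × C = 402155.08 + 1321.08
0.991 × C = 403476.16
C = 403476.16 / 0.991 = 407140.42
Insurance premium = 0.9% × 407140.42 = 3664.26
Import duty = 407140.42 × 24% = 97713.70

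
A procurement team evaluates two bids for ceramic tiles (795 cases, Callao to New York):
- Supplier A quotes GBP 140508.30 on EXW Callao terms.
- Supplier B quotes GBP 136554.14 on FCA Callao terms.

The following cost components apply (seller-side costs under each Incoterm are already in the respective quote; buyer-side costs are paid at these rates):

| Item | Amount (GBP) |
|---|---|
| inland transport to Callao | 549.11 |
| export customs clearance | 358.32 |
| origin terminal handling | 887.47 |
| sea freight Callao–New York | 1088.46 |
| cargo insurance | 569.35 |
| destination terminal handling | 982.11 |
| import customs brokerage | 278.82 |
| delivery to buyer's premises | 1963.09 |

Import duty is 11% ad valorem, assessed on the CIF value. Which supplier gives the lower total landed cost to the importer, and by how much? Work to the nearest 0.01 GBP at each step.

Supplier B is cheaper by GBP 5396.36

Supplier A (EXW):
CIF value = EXW price + inland to port + export clearance + origin terminal + freight + insurance = 140508.30 + 549.11 + 358.32 + 887.47 + 1088.46 + 569.35 = 143961.01
Import duty = 143961.01 × 11% = 15835.71
Buyer bears (A): 549.11 + 358.32 + 887.47 + 1088.46 + 569.35 + 982.11 + 278.82 + 1963.09 = 6676.73
Landed cost (A) = invoice 140508.30 + 6676.73 + duty 15835.71 = 163020.74
Supplier B (FCA):
CIF value = FCA price + origin terminal + freight + insurance = 136554.14 + 887.47 + 1088.46 + 569.35 = 139099.42
Import duty = 139099.42 × 11% = 15300.94
Buyer bears (B): 887.47 + 1088.46 + 569.35 + 982.11 + 278.82 + 1963.09 = 5769.30
Landed cost (B) = invoice 136554.14 + 5769.30 + duty 15300.94 = 157624.38
Difference = |163020.74 − 157624.38| = 5396.36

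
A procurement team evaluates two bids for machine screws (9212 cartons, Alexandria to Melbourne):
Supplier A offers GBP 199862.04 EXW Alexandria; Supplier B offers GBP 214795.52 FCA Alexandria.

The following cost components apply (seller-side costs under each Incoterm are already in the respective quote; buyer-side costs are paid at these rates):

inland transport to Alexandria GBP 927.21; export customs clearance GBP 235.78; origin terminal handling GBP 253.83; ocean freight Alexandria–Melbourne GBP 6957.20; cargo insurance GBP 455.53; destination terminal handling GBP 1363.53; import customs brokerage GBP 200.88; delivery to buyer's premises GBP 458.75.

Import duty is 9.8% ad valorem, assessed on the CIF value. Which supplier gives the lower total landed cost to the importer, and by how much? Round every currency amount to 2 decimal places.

Supplier A is cheaper by GBP 15119.99

Supplier A (EXW):
CIF value = EXW price + inland to port + export clearance + origin terminal + freight + insurance = 199862.04 + 927.21 + 235.78 + 253.83 + 6957.20 + 455.53 = 208691.59
Import duty = 208691.59 × 9.8% = 20451.78
Buyer bears (A): 927.21 + 235.78 + 253.83 + 6957.20 + 455.53 + 1363.53 + 200.88 + 458.75 = 10852.71
Landed cost (A) = invoice 199862.04 + 10852.71 + duty 20451.78 = 231166.53
Supplier B (FCA):
CIF value = FCA price + origin terminal + freight + insurance = 214795.52 + 253.83 + 6957.20 + 455.53 = 222462.08
Import duty = 222462.08 × 9.8% = 21801.28
Buyer bears (B): 253.83 + 6957.20 + 455.53 + 1363.53 + 200.88 + 458.75 = 9689.72
Landed cost (B) = invoice 214795.52 + 9689.72 + duty 21801.28 = 246286.52
Difference = |231166.53 − 246286.52| = 15119.99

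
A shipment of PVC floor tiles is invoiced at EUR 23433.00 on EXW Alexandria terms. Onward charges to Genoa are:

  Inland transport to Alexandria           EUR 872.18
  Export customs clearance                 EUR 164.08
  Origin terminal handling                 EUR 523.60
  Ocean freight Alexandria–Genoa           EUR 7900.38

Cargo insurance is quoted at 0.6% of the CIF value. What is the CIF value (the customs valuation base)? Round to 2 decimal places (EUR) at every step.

Let C be the CIF value. C = EXW price + pre-shipment costs + freight + 0.6% × C
C − 0.6% × C = 23433.00 + 872.18 + 164.08 + 523.60 + 7900.38
0.994 × C = 32893.24
C = 32893.24 / 0.994 = 33091.79
Insurance premium = 0.6% × 33091.79 = 198.55

CIF value: EUR 33091.79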